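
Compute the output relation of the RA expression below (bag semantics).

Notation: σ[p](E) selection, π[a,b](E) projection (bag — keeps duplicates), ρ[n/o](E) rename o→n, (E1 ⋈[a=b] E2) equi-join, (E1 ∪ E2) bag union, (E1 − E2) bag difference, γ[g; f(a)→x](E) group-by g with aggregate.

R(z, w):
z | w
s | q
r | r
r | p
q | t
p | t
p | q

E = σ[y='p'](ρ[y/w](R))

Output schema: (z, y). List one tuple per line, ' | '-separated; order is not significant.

Stepwise |·|:
  R → 6
  ρ[y/w](R) → 6
  σ[y='p'](ρ[y/w](R)) → 1

== RESULT ==
z | y
r | p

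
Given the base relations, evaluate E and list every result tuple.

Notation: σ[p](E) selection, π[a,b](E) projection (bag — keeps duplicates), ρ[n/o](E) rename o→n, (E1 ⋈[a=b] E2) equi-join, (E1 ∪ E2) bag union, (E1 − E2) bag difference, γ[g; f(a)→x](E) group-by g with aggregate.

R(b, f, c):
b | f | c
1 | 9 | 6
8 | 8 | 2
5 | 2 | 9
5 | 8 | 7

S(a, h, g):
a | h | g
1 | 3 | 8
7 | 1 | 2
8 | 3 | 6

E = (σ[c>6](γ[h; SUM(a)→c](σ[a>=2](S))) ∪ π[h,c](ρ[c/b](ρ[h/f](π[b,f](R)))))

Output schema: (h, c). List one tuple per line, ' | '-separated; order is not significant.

Subexpression sizes:
  S → 3
  σ[a>=2](S) → 2
  γ[h; SUM(a)→c](σ[a>=2](S)) → 2
  σ[c>6](γ[h; SUM(a)→c](σ[a>=2](S))) → 2
  R → 4
  π[b,f](R) → 4
  ρ[h/f](π[b,f](R)) → 4
  ρ[c/b](ρ[h/f](π[b,f](R))) → 4
  π[h,c](ρ[c/b](ρ[h/f](π[b,f](R)))) → 4
  (σ[c>6](γ[h; SUM(a)→c](σ[a>=2](S))) ∪ π[h,c](ρ[c/b](ρ[h/f](π[b,f](R))))) → 6

== RESULT ==
h | c
1 | 7
2 | 5
3 | 8
8 | 5
8 | 8
9 | 1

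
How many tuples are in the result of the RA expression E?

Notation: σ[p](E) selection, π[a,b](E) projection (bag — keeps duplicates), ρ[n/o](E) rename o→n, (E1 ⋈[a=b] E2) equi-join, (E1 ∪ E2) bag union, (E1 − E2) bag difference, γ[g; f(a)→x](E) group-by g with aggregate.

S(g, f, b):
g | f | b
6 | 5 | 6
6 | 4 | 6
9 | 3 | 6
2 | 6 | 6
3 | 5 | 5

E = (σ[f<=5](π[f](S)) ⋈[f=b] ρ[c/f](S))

Subexpression sizes:
  S → 5
  π[f](S) → 5
  σ[f<=5](π[f](S)) → 4
  S → 5
  ρ[c/f](S) → 5
  (σ[f<=5](π[f](S)) ⋈[f=b] ρ[c/f](S)) → 2

|E| = 2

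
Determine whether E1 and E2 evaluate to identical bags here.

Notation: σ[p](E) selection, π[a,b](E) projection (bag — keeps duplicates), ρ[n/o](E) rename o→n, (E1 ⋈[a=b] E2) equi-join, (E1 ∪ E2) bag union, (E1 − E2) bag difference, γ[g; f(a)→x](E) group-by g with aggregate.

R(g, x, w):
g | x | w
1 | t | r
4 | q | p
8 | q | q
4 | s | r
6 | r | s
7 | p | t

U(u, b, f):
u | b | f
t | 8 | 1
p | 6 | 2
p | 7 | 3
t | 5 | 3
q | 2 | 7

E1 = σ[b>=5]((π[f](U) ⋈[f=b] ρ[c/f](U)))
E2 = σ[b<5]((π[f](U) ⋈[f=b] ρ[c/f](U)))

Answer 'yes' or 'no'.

E1 stepwise |·|:
  U → 5
  π[f](U) → 5
  U → 5
  ρ[c/f](U) → 5
  (π[f](U) ⋈[f=b] ρ[c/f](U)) → 2
  σ[b>=5]((π[f](U) ⋈[f=b] ρ[c/f](U))) → 1
E2 stepwise |·|:
  U → 5
  π[f](U) → 5
  U → 5
  ρ[c/f](U) → 5
  (π[f](U) ⋈[f=b] ρ[c/f](U)) → 2
  σ[b<5]((π[f](U) ⋈[f=b] ρ[c/f](U))) → 1

E1 result:
f | u | b | c
7 | p | 7 | 3
E2 result:
f | u | b | c
2 | q | 2 | 7
Witness: (7, 'p', 7, 3) appears 1× in E1 but 0× in E2.

no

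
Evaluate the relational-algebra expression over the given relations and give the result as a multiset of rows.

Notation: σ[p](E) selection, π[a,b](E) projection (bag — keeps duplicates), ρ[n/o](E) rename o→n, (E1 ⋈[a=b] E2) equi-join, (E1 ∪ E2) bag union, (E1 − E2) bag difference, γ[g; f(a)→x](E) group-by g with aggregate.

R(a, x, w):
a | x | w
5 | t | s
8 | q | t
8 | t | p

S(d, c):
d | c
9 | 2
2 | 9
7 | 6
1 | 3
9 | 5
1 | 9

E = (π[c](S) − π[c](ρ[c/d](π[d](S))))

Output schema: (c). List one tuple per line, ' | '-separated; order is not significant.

Stepwise |·|:
  S → 6
  π[c](S) → 6
  S → 6
  π[d](S) → 6
  ρ[c/d](π[d](S)) → 6
  π[c](ρ[c/d](π[d](S))) → 6
  (π[c](S) − π[c](ρ[c/d](π[d](S)))) → 3

== RESULT ==
c
3
5
6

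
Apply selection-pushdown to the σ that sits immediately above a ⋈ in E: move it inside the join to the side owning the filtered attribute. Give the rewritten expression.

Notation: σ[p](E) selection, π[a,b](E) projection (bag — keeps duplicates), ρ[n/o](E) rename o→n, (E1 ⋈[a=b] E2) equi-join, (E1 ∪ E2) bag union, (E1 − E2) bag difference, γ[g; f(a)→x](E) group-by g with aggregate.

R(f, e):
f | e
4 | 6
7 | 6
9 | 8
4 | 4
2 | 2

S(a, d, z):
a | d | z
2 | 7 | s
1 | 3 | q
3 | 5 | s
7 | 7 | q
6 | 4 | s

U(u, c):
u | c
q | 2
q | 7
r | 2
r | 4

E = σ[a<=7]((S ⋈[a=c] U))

σ filters on a, owned by the left side.
E' = (σ[a<=7](S) ⋈[a=c] U)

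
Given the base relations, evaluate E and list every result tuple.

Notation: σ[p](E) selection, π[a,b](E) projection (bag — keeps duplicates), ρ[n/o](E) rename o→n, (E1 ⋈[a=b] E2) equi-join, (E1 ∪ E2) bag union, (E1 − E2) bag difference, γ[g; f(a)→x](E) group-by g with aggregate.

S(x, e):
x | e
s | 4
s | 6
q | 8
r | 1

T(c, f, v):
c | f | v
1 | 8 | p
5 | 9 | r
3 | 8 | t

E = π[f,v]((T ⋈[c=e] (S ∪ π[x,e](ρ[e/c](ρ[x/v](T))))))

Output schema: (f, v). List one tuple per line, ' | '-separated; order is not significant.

Subexpression sizes:
  T → 3
  S → 4
  T → 3
  ρ[x/v](T) → 3
  ρ[e/c](ρ[x/v](T)) → 3
  π[x,e](ρ[e/c](ρ[x/v](T))) → 3
  (S ∪ π[x,e](ρ[e/c](ρ[x/v](T)))) → 7
  (T ⋈[c=e] (S ∪ π[x,e](ρ[e/c](ρ[x/v](T))))) → 4
  π[f,v]((T ⋈[c=e] (S ∪ π[x,e](ρ[e/c](ρ[x/v](T)))))) → 4

== RESULT ==
f | v
8 | p
8 | p
8 | t
9 | r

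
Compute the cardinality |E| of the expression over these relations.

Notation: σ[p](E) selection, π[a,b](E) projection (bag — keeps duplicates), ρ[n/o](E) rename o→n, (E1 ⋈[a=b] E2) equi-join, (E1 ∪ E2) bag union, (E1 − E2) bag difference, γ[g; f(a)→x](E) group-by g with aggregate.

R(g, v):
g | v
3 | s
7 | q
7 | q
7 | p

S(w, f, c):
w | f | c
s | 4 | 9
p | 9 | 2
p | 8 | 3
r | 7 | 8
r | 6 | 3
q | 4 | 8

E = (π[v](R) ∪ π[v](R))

Subexpression sizes:
  R → 4
  π[v](R) → 4
  R → 4
  π[v](R) → 4
  (π[v](R) ∪ π[v](R)) → 8

|E| = 8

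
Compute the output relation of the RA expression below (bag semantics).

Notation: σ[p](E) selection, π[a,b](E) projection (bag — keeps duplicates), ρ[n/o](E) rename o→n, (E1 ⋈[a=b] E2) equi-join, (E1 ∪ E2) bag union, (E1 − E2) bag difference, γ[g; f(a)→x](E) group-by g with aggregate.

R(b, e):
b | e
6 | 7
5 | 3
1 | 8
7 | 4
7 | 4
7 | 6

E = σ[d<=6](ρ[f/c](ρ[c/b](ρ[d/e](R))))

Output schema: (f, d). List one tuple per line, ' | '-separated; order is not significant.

Stepwise |·|:
  R → 6
  ρ[d/e](R) → 6
  ρ[c/b](ρ[d/e](R)) → 6
  ρ[f/c](ρ[c/b](ρ[d/e](R))) → 6
  σ[d<=6](ρ[f/c](ρ[c/b](ρ[d/e](R)))) → 4

== RESULT ==
f | d
5 | 3
7 | 4
7 | 4
7 | 6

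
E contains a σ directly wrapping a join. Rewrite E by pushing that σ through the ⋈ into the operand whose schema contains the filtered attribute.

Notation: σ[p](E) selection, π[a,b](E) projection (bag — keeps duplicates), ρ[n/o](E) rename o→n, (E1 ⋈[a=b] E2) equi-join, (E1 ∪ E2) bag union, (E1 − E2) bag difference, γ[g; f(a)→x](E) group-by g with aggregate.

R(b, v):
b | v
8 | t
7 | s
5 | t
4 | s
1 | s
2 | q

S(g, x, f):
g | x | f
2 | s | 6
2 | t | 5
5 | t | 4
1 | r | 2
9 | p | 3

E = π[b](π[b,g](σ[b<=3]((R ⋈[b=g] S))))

σ filters on b, owned by the left side.
E' = π[b](π[b,g]((σ[b<=3](R) ⋈[b=g] S)))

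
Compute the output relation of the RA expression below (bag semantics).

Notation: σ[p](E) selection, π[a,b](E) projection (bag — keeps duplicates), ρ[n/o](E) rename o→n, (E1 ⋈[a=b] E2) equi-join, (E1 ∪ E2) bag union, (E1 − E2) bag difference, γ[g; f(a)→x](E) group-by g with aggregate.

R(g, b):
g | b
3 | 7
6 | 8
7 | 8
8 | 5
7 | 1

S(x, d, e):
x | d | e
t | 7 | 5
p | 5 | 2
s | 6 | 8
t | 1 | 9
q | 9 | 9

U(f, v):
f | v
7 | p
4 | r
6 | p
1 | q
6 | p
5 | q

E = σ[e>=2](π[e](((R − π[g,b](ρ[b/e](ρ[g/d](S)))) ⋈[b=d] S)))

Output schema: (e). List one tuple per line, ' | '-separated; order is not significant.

Row counts bottom-up:
  R → 5
  S → 5
  ρ[g/d](S) → 5
  ρ[b/e](ρ[g/d](S)) → 5
  π[g,b](ρ[b/e](ρ[g/d](S))) → 5
  (R − π[g,b](ρ[b/e](ρ[g/d](S)))) → 4
  S → 5
  ((R − π[g,b](ρ[b/e](ρ[g/d](S)))) ⋈[b=d] S) → 3
  π[e](((R − π[g,b](ρ[b/e](ρ[g/d](S)))) ⋈[b=d] S)) → 3
  σ[e>=2](π[e](((R − π[g,b](ρ[b/e](ρ[g/d](S)))) ⋈[b=d] S))) → 3

== RESULT ==
e
2
5
9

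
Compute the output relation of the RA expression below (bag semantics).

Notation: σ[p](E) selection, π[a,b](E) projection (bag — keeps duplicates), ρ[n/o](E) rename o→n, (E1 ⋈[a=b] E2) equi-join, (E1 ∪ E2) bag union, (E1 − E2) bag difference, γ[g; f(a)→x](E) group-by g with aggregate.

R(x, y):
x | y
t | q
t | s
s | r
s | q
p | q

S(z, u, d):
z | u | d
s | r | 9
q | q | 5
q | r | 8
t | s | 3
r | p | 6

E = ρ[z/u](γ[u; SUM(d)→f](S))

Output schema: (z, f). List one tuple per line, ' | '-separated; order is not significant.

Stepwise |·|:
  S → 5
  γ[u; SUM(d)→f](S) → 4
  ρ[z/u](γ[u; SUM(d)→f](S)) → 4

== RESULT ==
z | f
p | 6
q | 5
r | 17
s | 3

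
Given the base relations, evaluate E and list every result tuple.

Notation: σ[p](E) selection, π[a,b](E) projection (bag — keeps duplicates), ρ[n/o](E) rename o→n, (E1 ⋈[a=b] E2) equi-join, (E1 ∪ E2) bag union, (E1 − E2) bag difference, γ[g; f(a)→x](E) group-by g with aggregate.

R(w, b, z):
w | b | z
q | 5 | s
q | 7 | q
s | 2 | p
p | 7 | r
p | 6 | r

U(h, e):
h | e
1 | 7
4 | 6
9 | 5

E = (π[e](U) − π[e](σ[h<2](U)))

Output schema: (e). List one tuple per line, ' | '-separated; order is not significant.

Stepwise |·|:
  U → 3
  π[e](U) → 3
  U → 3
  σ[h<2](U) → 1
  π[e](σ[h<2](U)) → 1
  (π[e](U) − π[e](σ[h<2](U))) → 2

== RESULT ==
e
5
6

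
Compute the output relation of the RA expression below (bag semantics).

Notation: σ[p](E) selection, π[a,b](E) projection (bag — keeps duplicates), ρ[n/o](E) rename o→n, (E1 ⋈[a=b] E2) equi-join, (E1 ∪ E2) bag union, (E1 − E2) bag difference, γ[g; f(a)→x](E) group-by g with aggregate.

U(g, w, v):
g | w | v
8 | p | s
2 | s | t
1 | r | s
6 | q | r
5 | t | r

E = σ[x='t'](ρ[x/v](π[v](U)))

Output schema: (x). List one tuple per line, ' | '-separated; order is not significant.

Stepwise |·|:
  U → 5
  π[v](U) → 5
  ρ[x/v](π[v](U)) → 5
  σ[x='t'](ρ[x/v](π[v](U))) → 1

== RESULT ==
x
t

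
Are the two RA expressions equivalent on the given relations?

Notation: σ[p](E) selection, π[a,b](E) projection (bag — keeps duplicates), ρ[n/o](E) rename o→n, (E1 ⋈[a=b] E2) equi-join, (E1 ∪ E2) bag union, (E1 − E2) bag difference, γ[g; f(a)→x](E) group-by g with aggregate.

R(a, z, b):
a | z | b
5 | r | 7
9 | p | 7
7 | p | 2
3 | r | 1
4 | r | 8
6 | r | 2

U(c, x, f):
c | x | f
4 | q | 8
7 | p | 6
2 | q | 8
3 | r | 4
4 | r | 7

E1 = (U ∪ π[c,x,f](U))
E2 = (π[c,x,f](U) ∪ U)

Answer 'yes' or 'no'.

E1 per-node cardinality:
  U → 5
  U → 5
  π[c,x,f](U) → 5
  (U ∪ π[c,x,f](U)) → 10
E2 per-node cardinality:
  U → 5
  π[c,x,f](U) → 5
  U → 5
  (π[c,x,f](U) ∪ U) → 10

E1 and E2 produce the same multiset:
c | x | f
2 | q | 8
2 | q | 8
3 | r | 4
3 | r | 4
4 | q | 8
4 | q | 8
4 | r | 7
4 | r | 7
7 | p | 6
7 | p | 6

yes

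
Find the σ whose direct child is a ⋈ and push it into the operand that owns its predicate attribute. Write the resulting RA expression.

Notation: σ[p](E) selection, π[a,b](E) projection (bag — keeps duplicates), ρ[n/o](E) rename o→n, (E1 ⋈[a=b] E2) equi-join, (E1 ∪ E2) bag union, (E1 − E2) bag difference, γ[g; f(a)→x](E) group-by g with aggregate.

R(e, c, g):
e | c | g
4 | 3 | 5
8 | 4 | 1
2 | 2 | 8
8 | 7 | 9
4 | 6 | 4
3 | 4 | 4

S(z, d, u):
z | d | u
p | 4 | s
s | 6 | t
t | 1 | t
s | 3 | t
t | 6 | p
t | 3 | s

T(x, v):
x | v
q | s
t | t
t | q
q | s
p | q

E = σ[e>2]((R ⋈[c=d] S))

σ filters on e, owned by the left side.
E' = (σ[e>2](R) ⋈[c=d] S)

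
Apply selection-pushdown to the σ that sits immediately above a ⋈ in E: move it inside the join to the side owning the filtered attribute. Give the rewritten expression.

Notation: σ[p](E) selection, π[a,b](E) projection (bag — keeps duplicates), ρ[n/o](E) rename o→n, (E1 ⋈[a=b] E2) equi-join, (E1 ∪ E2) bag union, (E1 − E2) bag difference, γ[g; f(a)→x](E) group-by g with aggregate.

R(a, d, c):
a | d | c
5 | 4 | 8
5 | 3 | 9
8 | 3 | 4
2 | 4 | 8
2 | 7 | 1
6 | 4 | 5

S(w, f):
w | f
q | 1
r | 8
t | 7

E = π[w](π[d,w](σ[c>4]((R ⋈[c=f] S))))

σ filters on c, owned by the left side.
E' = π[w](π[d,w]((σ[c>4](R) ⋈[c=f] S)))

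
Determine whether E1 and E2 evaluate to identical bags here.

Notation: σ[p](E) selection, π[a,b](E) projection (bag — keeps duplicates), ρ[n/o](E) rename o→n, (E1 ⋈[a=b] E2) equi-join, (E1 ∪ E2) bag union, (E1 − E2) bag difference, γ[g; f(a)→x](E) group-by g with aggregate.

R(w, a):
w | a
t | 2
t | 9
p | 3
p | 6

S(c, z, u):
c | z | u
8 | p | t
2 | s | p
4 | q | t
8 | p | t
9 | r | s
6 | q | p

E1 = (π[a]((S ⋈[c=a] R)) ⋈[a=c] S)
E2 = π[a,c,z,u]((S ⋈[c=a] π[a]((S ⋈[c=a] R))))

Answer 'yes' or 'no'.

E1 subexpression sizes:
  S → 6
  R → 4
  (S ⋈[c=a] R) → 3
  π[a]((S ⋈[c=a] R)) → 3
  S → 6
  (π[a]((S ⋈[c=a] R)) ⋈[a=c] S) → 3
E2 subexpression sizes:
  S → 6
  S → 6
  R → 4
  (S ⋈[c=a] R) → 3
  π[a]((S ⋈[c=a] R)) → 3
  (S ⋈[c=a] π[a]((S ⋈[c=a] R))) → 3
  π[a,c,z,u]((S ⋈[c=a] π[a]((S ⋈[c=a] R)))) → 3

E1 and E2 produce the same multiset:
a | c | z | u
2 | 2 | s | p
6 | 6 | q | p
9 | 9 | r | s

yes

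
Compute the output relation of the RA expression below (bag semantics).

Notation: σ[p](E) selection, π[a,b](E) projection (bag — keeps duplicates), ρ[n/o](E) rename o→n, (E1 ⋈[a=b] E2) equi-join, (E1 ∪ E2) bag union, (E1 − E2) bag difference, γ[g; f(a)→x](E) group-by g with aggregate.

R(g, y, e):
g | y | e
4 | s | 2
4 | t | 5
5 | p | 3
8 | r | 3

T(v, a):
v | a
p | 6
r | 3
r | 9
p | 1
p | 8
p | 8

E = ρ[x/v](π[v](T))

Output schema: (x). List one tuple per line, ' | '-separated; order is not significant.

Row counts bottom-up:
  T → 6
  π[v](T) → 6
  ρ[x/v](π[v](T)) → 6

== RESULT ==
x
p
p
p
p
r
r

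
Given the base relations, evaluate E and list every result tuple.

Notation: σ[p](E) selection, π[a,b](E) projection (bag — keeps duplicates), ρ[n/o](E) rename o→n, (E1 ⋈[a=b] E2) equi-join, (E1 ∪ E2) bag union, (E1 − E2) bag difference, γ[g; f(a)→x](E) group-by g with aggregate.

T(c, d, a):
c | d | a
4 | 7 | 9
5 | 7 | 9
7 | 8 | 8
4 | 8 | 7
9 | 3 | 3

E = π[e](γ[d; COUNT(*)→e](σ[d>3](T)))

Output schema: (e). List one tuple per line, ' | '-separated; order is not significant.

Stepwise |·|:
  T → 5
  σ[d>3](T) → 4
  γ[d; COUNT(*)→e](σ[d>3](T)) → 2
  π[e](γ[d; COUNT(*)→e](σ[d>3](T))) → 2

== RESULT ==
e
2
2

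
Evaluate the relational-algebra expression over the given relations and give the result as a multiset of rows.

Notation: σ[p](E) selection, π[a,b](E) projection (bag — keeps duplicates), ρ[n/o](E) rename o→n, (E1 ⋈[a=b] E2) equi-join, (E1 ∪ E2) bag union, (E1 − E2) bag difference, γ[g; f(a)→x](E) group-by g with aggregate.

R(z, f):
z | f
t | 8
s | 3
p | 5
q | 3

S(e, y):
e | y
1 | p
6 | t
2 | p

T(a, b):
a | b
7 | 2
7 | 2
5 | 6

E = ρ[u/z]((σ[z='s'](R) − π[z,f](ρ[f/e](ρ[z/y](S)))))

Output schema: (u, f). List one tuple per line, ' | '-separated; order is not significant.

Stepwise |·|:
  R → 4
  σ[z='s'](R) → 1
  S → 3
  ρ[z/y](S) → 3
  ρ[f/e](ρ[z/y](S)) → 3
  π[z,f](ρ[f/e](ρ[z/y](S))) → 3
  (σ[z='s'](R) − π[z,f](ρ[f/e](ρ[z/y](S)))) → 1
  ρ[u/z]((σ[z='s'](R) − π[z,f](ρ[f/e](ρ[z/y](S))))) → 1

== RESULT ==
u | f
s | 3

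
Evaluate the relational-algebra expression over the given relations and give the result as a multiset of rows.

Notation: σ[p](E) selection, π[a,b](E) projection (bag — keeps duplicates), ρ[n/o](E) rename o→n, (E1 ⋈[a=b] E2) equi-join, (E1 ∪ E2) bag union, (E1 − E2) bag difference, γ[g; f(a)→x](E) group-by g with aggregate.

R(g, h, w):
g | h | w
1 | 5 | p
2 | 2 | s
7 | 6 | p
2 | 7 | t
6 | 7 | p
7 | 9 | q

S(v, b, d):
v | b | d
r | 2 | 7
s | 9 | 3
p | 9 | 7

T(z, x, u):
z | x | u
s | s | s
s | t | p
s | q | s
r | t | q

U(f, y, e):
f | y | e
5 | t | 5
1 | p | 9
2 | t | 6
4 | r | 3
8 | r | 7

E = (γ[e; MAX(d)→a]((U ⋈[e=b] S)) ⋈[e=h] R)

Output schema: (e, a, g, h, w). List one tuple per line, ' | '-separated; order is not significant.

Subexpression sizes:
  U → 5
  S → 3
  (U ⋈[e=b] S) → 2
  γ[e; MAX(d)→a]((U ⋈[e=b] S)) → 1
  R → 6
  (γ[e; MAX(d)→a]((U ⋈[e=b] S)) ⋈[e=h] R) → 1

== RESULT ==
e | a | g | h | w
9 | 7 | 7 | 9 | q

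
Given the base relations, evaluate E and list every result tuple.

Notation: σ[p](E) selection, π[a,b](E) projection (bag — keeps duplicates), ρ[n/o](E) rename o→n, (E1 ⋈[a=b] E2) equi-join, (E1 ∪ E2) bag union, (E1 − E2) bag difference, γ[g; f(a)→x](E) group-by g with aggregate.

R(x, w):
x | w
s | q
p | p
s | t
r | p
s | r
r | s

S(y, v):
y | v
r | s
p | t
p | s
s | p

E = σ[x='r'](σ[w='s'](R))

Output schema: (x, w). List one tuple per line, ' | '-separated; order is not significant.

Per-node cardinality:
  R → 6
  σ[w='s'](R) → 1
  σ[x='r'](σ[w='s'](R)) → 1

== RESULT ==
x | w
r | s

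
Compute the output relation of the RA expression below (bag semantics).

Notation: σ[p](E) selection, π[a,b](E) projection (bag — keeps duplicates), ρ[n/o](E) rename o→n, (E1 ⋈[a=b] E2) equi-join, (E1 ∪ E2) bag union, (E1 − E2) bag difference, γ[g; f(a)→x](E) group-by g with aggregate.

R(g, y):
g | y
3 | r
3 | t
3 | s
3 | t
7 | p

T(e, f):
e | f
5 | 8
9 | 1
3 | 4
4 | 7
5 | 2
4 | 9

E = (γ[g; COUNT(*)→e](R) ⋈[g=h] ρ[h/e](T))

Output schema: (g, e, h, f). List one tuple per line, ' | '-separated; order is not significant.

Per-node cardinality:
  R → 5
  γ[g; COUNT(*)→e](R) → 2
  T → 6
  ρ[h/e](T) → 6
  (γ[g; COUNT(*)→e](R) ⋈[g=h] ρ[h/e](T)) → 1

== RESULT ==
g | e | h | f
3 | 4 | 3 | 4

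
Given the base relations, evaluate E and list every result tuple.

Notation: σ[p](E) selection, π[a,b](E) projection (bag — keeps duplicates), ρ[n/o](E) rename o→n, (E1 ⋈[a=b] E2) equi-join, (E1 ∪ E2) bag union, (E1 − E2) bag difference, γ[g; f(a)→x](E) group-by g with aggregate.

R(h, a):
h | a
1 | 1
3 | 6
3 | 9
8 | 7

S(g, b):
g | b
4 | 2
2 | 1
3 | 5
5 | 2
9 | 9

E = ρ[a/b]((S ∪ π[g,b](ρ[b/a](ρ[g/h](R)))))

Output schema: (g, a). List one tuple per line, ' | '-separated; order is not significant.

Per-node cardinality:
  S → 5
  R → 4
  ρ[g/h](R) → 4
  ρ[b/a](ρ[g/h](R)) → 4
  π[g,b](ρ[b/a](ρ[g/h](R))) → 4
  (S ∪ π[g,b](ρ[b/a](ρ[g/h](R)))) → 9
  ρ[a/b]((S ∪ π[g,b](ρ[b/a](ρ[g/h](R))))) → 9

== RESULT ==
g | a
1 | 1
2 | 1
3 | 5
3 | 6
3 | 9
4 | 2
5 | 2
8 | 7
9 | 9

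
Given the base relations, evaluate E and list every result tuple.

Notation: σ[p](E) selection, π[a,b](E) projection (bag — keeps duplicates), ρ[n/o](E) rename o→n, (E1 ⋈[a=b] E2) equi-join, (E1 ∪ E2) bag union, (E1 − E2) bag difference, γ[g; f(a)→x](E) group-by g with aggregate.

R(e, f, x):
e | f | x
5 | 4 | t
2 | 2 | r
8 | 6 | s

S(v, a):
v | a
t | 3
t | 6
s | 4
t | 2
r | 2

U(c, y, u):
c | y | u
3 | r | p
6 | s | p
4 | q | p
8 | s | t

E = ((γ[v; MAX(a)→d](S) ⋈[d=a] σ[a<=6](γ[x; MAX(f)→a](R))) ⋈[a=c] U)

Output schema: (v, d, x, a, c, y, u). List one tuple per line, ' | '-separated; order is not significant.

Subexpression sizes:
  S → 5
  γ[v; MAX(a)→d](S) → 3
  R → 3
  γ[x; MAX(f)→a](R) → 3
  σ[a<=6](γ[x; MAX(f)→a](R)) → 3
  (γ[v; MAX(a)→d](S) ⋈[d=a] σ[a<=6](γ[x; MAX(f)→a](R))) → 3
  U → 4
  ((γ[v; MAX(a)→d](S) ⋈[d=a] σ[a<=6](γ[x; MAX(f)→a](R))) ⋈[a=c] U) → 2

== RESULT ==
v | d | x | a | c | y | u
s | 4 | t | 4 | 4 | q | p
t | 6 | s | 6 | 6 | s | p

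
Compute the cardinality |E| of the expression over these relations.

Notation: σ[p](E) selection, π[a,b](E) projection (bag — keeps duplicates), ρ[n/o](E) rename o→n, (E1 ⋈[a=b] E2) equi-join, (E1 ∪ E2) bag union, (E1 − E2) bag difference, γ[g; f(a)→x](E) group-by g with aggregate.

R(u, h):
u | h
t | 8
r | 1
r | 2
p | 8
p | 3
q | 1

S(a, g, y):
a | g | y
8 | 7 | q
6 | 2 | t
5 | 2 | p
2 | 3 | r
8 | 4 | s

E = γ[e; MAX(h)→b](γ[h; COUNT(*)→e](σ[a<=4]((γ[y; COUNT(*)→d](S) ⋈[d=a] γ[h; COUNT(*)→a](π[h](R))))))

Per-node cardinality:
  S → 5
  γ[y; COUNT(*)→d](S) → 5
  R → 6
  π[h](R) → 6
  γ[h; COUNT(*)→a](π[h](R)) → 4
  (γ[y; COUNT(*)→d](S) ⋈[d=a] γ[h; COUNT(*)→a](π[h](R))) → 10
  σ[a<=4]((γ[y; COUNT(*)→d](S) ⋈[d=a] γ[h; COUNT(*)→a](π[h](R)))) → 10
  γ[h; COUNT(*)→e](σ[a<=4]((γ[y; COUNT(*)→d](S) ⋈[d=a] γ[h; COUNT(*)→a](π[h](R))))) → 2
  γ[e; MAX(h)→b](γ[h; COUNT(*)→e](σ[a<=4]((γ[y; COUNT(*)→d](S) ⋈[d=a] γ[h; COUNT(*)→a](π[h](R)))))) → 1

|E| = 1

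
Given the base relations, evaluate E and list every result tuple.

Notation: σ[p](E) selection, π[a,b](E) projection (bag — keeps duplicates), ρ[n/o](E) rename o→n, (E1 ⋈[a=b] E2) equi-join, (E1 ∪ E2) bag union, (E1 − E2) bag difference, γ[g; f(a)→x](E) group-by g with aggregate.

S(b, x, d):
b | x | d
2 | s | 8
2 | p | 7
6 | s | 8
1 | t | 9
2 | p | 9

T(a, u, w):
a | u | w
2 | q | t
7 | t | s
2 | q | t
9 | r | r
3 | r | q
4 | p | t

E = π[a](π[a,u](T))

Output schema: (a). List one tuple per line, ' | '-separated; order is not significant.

Subexpression sizes:
  T → 6
  π[a,u](T) → 6
  π[a](π[a,u](T)) → 6

== RESULT ==
a
2
2
3
4
7
9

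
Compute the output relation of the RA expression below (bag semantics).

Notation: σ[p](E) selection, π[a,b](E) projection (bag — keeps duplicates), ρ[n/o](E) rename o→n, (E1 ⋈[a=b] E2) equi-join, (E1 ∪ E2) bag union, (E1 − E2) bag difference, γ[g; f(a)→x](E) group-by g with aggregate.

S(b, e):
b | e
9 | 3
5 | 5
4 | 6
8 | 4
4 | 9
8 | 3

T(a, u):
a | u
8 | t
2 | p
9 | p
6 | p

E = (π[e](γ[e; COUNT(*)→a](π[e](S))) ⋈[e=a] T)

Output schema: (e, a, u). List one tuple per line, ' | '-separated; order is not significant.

Per-node cardinality:
  S → 6
  π[e](S) → 6
  γ[e; COUNT(*)→a](π[e](S)) → 5
  π[e](γ[e; COUNT(*)→a](π[e](S))) → 5
  T → 4
  (π[e](γ[e; COUNT(*)→a](π[e](S))) ⋈[e=a] T) → 2

== RESULT ==
e | a | u
6 | 6 | p
9 | 9 | p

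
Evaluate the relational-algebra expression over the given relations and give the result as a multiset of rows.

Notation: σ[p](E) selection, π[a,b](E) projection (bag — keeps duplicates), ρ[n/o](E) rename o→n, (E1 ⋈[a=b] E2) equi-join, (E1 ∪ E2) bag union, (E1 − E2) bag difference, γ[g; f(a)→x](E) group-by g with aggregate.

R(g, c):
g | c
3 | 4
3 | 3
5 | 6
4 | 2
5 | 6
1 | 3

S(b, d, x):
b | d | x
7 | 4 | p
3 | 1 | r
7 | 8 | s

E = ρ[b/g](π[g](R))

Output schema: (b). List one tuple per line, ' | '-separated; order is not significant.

Row counts bottom-up:
  R → 6
  π[g](R) → 6
  ρ[b/g](π[g](R)) → 6

== RESULT ==
b
1
3
3
4
5
5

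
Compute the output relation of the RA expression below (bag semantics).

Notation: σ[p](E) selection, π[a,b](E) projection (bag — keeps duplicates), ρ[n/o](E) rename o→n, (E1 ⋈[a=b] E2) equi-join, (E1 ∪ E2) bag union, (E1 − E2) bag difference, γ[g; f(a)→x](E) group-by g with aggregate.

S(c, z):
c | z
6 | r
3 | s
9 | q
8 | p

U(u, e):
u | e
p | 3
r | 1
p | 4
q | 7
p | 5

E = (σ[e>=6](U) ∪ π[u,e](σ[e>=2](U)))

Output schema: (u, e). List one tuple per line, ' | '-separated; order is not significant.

Stepwise |·|:
  U → 5
  σ[e>=6](U) → 1
  U → 5
  σ[e>=2](U) → 4
  π[u,e](σ[e>=2](U)) → 4
  (σ[e>=6](U) ∪ π[u,e](σ[e>=2](U))) → 5

== RESULT ==
u | e
p | 3
p | 4
p | 5
q | 7
q | 7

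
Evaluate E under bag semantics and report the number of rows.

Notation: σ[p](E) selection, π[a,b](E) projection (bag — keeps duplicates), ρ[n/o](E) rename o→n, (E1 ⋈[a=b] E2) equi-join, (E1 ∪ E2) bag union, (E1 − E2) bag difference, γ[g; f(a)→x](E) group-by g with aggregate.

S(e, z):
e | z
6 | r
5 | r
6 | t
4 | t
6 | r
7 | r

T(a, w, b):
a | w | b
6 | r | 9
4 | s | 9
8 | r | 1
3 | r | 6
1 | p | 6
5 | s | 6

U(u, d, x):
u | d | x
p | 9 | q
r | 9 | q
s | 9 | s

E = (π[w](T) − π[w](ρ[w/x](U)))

Subexpression sizes:
  T → 6
  π[w](T) → 6
  U → 3
  ρ[w/x](U) → 3
  π[w](ρ[w/x](U)) → 3
  (π[w](T) − π[w](ρ[w/x](U))) → 5

|E| = 5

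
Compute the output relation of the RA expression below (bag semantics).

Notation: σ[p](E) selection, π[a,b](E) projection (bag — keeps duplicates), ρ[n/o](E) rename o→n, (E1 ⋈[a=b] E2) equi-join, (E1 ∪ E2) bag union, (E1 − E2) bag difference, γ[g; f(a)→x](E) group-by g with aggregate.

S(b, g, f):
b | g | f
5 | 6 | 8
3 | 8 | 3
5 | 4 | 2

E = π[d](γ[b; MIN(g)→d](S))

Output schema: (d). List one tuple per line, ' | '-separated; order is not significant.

Subexpression sizes:
  S → 3
  γ[b; MIN(g)→d](S) → 2
  π[d](γ[b; MIN(g)→d](S)) → 2

== RESULT ==
d
4
8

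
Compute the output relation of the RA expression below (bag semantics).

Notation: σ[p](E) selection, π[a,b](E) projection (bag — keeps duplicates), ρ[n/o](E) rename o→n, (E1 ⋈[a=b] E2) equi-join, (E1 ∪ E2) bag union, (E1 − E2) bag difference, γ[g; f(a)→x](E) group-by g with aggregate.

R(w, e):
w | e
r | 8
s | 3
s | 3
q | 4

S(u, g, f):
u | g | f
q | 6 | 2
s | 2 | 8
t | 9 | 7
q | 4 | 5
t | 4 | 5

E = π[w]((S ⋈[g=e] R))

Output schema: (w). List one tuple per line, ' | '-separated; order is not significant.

Stepwise |·|:
  S → 5
  R → 4
  (S ⋈[g=e] R) → 2
  π[w]((S ⋈[g=e] R)) → 2

== RESULT ==
w
q
q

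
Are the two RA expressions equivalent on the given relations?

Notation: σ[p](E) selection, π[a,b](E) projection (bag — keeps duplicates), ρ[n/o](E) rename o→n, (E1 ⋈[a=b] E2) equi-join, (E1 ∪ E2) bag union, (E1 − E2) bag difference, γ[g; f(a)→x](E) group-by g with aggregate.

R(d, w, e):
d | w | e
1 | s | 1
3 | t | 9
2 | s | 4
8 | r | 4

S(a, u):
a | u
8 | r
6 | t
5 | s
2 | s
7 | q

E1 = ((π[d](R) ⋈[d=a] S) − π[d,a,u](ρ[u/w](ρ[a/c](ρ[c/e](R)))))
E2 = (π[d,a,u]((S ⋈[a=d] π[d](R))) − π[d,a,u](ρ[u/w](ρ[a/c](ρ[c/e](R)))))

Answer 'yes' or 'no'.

E1 subexpression sizes:
  R → 4
  π[d](R) → 4
  S → 5
  (π[d](R) ⋈[d=a] S) → 2
  R → 4
  ρ[c/e](R) → 4
  ρ[a/c](ρ[c/e](R)) → 4
  ρ[u/w](ρ[a/c](ρ[c/e](R))) → 4
  π[d,a,u](ρ[u/w](ρ[a/c](ρ[c/e](R)))) → 4
  ((π[d](R) ⋈[d=a] S) − π[d,a,u](ρ[u/w](ρ[a/c](ρ[c/e](R))))) → 2
E2 subexpression sizes:
  S → 5
  R → 4
  π[d](R) → 4
  (S ⋈[a=d] π[d](R)) → 2
  π[d,a,u]((S ⋈[a=d] π[d](R))) → 2
  R → 4
  ρ[c/e](R) → 4
  ρ[a/c](ρ[c/e](R)) → 4
  ρ[u/w](ρ[a/c](ρ[c/e](R))) → 4
  π[d,a,u](ρ[u/w](ρ[a/c](ρ[c/e](R)))) → 4
  (π[d,a,u]((S ⋈[a=d] π[d](R))) − π[d,a,u](ρ[u/w](ρ[a/c](ρ[c/e](R))))) → 2

E1 and E2 produce the same multiset:
d | a | u
2 | 2 | s
8 | 8 | r

yes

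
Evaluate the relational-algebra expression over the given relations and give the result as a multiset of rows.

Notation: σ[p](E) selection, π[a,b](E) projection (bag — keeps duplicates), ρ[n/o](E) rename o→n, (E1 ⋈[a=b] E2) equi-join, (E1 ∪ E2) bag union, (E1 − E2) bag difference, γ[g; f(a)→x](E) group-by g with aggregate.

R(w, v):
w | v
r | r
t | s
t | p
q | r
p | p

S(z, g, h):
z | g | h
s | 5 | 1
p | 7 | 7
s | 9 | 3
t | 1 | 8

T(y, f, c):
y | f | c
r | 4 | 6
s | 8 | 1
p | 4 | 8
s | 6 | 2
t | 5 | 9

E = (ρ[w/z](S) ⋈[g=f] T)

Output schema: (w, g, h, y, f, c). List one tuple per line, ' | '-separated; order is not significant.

Per-node cardinality:
  S → 4
  ρ[w/z](S) → 4
  T → 5
  (ρ[w/z](S) ⋈[g=f] T) → 1

== RESULT ==
w | g | h | y | f | c
s | 5 | 1 | t | 5 | 9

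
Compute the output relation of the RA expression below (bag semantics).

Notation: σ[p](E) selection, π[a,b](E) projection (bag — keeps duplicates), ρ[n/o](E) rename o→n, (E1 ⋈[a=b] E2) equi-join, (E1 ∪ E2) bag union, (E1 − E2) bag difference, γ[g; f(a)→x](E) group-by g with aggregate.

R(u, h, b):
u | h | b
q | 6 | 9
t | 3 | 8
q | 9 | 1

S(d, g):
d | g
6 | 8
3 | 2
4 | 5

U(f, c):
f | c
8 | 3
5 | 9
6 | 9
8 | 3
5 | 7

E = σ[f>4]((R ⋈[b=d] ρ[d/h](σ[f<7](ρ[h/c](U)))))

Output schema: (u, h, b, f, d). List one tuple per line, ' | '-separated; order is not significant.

Stepwise |·|:
  R → 3
  U → 5
  ρ[h/c](U) → 5
  σ[f<7](ρ[h/c](U)) → 3
  ρ[d/h](σ[f<7](ρ[h/c](U))) → 3
  (R ⋈[b=d] ρ[d/h](σ[f<7](ρ[h/c](U)))) → 2
  σ[f>4]((R ⋈[b=d] ρ[d/h](σ[f<7](ρ[h/c](U))))) → 2

== RESULT ==
u | h | b | f | d
q | 6 | 9 | 5 | 9
q | 6 | 9 | 6 | 9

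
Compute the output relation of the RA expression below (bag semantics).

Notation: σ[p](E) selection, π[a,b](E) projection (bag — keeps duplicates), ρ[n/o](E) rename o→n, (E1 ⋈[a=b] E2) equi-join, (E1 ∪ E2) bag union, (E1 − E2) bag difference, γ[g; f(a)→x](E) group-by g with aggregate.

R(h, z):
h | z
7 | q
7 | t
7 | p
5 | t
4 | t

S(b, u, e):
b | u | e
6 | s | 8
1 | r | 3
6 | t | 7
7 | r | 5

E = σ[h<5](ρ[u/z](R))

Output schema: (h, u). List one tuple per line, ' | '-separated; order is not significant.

Row counts bottom-up:
  R → 5
  ρ[u/z](R) → 5
  σ[h<5](ρ[u/z](R)) → 1

== RESULT ==
h | u
4 | t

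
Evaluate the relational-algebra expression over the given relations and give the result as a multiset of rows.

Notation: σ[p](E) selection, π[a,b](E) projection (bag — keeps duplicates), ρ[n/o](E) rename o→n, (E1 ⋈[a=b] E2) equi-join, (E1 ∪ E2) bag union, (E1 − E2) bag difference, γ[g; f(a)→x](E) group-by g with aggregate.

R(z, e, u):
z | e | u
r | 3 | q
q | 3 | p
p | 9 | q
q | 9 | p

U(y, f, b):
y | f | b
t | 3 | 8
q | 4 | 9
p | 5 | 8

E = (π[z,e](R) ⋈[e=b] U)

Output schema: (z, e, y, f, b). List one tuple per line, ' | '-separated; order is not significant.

Per-node cardinality:
  R → 4
  π[z,e](R) → 4
  U → 3
  (π[z,e](R) ⋈[e=b] U) → 2

== RESULT ==
z | e | y | f | b
p | 9 | q | 4 | 9
q | 9 | q | 4 | 9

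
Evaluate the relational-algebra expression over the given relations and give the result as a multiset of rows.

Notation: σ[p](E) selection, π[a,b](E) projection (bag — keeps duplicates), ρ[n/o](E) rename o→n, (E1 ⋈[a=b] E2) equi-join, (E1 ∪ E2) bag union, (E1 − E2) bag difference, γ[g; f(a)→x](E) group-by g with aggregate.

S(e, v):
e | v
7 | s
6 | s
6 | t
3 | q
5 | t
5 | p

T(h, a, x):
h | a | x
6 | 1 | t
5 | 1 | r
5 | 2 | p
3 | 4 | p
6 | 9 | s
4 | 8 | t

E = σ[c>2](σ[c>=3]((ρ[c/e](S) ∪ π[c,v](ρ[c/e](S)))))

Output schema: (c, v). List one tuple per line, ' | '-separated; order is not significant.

Per-node cardinality:
  S → 6
  ρ[c/e](S) → 6
  S → 6
  ρ[c/e](S) → 6
  π[c,v](ρ[c/e](S)) → 6
  (ρ[c/e](S) ∪ π[c,v](ρ[c/e](S))) → 12
  σ[c>=3]((ρ[c/e](S) ∪ π[c,v](ρ[c/e](S)))) → 12
  σ[c>2](σ[c>=3]((ρ[c/e](S) ∪ π[c,v](ρ[c/e](S))))) → 12

== RESULT ==
c | v
3 | q
3 | q
5 | p
5 | p
5 | t
5 | t
6 | s
6 | s
6 | t
6 | t
7 | s
7 | s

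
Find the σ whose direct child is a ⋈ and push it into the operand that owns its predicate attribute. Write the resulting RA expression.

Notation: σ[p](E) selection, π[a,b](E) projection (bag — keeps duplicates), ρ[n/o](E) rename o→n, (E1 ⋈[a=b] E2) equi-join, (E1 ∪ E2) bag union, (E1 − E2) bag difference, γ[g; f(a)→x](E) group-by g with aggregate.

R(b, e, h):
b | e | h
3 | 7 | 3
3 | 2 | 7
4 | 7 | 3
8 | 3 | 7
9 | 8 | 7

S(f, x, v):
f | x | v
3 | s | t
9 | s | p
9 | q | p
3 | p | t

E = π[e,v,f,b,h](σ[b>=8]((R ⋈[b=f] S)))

σ filters on b, owned by the left side.
E' = π[e,v,f,b,h]((σ[b>=8](R) ⋈[b=f] S))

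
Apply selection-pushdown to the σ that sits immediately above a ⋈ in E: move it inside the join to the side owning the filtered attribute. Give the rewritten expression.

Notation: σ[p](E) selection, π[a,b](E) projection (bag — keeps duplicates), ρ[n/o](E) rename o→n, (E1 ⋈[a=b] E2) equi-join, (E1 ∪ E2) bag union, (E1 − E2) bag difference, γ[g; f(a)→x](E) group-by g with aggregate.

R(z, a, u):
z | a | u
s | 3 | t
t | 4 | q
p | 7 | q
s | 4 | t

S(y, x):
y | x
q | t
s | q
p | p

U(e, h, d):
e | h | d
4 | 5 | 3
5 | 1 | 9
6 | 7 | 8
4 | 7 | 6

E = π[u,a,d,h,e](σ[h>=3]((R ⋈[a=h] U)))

σ filters on h, owned by the right side.
E' = π[u,a,d,h,e]((R ⋈[a=h] σ[h>=3](U)))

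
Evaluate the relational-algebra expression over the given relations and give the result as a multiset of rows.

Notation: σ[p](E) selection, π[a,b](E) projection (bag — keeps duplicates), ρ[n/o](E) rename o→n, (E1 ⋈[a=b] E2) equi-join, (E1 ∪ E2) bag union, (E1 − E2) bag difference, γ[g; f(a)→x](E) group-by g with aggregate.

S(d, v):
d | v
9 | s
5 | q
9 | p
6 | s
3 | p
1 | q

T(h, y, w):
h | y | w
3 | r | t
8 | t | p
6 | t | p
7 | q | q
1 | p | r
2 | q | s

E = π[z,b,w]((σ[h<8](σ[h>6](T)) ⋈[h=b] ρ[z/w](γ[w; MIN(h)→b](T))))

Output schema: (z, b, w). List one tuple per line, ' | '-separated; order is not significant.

Subexpression sizes:
  T → 6
  σ[h>6](T) → 2
  σ[h<8](σ[h>6](T)) → 1
  T → 6
  γ[w; MIN(h)→b](T) → 5
  ρ[z/w](γ[w; MIN(h)→b](T)) → 5
  (σ[h<8](σ[h>6](T)) ⋈[h=b] ρ[z/w](γ[w; MIN(h)→b](T))) → 1
  π[z,b,w]((σ[h<8](σ[h>6](T)) ⋈[h=b] ρ[z/w](γ[w; MIN(h)→b](T)))) → 1

== RESULT ==
z | b | w
q | 7 | q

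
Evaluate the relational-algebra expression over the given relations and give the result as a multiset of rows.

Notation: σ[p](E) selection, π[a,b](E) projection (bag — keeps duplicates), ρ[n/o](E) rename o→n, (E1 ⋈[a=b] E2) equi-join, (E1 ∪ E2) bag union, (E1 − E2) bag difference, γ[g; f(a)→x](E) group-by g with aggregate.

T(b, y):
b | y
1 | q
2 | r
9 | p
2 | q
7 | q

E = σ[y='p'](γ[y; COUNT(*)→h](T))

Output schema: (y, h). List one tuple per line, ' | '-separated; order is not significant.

Stepwise |·|:
  T → 5
  γ[y; COUNT(*)→h](T) → 3
  σ[y='p'](γ[y; COUNT(*)→h](T)) → 1

== RESULT ==
y | h
p | 1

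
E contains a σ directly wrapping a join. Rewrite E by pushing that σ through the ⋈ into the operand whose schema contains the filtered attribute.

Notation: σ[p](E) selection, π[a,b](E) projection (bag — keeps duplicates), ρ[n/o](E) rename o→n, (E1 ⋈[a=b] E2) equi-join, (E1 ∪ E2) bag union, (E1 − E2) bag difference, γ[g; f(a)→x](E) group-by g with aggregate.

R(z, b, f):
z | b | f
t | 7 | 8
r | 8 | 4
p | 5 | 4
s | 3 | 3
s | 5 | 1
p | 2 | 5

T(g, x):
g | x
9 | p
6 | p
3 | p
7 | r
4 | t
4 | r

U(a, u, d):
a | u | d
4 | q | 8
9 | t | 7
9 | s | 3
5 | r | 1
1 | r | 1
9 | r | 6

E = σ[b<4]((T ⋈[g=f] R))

σ filters on b, owned by the right side.
E' = (T ⋈[g=f] σ[b<4](R))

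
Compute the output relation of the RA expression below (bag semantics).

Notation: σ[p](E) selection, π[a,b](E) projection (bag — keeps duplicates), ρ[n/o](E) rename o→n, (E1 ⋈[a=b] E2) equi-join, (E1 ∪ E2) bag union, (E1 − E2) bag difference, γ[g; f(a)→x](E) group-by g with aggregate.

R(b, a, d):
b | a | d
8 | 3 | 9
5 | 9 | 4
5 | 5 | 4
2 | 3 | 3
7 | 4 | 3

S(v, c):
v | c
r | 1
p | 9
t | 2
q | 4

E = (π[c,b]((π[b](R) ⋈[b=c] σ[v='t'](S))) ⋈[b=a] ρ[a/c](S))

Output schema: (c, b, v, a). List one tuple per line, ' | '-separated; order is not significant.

Per-node cardinality:
  R → 5
  π[b](R) → 5
  S → 4
  σ[v='t'](S) → 1
  (π[b](R) ⋈[b=c] σ[v='t'](S)) → 1
  π[c,b]((π[b](R) ⋈[b=c] σ[v='t'](S))) → 1
  S → 4
  ρ[a/c](S) → 4
  (π[c,b]((π[b](R) ⋈[b=c] σ[v='t'](S))) ⋈[b=a] ρ[a/c](S)) → 1

== RESULT ==
c | b | v | a
2 | 2 | t | 2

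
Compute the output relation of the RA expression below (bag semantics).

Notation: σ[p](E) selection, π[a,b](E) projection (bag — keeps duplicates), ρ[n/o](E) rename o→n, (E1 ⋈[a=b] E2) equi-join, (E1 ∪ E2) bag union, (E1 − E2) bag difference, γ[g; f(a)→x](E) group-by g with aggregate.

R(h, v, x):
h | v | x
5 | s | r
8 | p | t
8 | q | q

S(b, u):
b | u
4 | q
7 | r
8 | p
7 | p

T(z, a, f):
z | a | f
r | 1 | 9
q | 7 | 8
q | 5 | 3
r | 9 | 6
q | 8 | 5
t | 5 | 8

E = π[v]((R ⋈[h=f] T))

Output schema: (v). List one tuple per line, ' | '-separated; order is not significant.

Subexpression sizes:
  R → 3
  T → 6
  (R ⋈[h=f] T) → 5
  π[v]((R ⋈[h=f] T)) → 5

== RESULT ==
v
p
p
q
q
s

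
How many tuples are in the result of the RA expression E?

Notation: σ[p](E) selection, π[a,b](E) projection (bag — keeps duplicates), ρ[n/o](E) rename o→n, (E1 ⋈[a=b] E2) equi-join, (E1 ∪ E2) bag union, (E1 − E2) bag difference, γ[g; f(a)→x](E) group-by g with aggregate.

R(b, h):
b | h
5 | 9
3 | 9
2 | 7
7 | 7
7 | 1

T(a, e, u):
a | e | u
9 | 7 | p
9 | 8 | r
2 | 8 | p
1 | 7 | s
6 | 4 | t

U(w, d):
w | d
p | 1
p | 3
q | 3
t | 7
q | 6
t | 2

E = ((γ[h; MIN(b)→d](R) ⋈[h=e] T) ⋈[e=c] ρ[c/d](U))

Stepwise |·|:
  R → 5
  γ[h; MIN(b)→d](R) → 3
  T → 5
  (γ[h; MIN(b)→d](R) ⋈[h=e] T) → 2
  U → 6
  ρ[c/d](U) → 6
  ((γ[h; MIN(b)→d](R) ⋈[h=e] T) ⋈[e=c] ρ[c/d](U)) → 2

|E| = 2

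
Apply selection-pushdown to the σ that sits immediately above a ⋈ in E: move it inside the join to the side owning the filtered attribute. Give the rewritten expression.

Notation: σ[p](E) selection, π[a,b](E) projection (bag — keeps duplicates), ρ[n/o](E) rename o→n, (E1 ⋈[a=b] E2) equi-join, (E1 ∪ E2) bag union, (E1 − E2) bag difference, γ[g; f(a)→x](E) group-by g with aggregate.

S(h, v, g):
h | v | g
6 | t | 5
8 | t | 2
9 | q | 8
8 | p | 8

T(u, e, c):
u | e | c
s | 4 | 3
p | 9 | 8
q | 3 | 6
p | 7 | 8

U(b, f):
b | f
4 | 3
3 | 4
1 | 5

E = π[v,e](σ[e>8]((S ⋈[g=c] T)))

σ filters on e, owned by the right side.
E' = π[v,e]((S ⋈[g=c] σ[e>8](T)))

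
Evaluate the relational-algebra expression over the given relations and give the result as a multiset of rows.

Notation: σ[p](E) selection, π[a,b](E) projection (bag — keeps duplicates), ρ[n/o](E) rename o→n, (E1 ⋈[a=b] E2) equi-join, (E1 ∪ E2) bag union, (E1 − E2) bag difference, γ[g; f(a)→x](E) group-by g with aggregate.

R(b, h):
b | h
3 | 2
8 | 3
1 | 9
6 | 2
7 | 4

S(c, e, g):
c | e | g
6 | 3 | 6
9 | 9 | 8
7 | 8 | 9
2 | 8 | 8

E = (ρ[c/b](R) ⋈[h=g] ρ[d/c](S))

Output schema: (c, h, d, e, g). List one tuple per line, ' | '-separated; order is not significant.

Subexpression sizes:
  R → 5
  ρ[c/b](R) → 5
  S → 4
  ρ[d/c](S) → 4
  (ρ[c/b](R) ⋈[h=g] ρ[d/c](S)) → 1

== RESULT ==
c | h | d | e | g
1 | 9 | 7 | 8 | 9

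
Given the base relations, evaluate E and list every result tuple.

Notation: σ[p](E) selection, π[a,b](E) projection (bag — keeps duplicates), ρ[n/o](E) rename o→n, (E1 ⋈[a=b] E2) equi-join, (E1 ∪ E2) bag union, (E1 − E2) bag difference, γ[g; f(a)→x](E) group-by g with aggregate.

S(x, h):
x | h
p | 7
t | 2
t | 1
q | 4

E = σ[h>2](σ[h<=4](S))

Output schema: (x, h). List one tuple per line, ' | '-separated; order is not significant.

Stepwise |·|:
  S → 4
  σ[h<=4](S) → 3
  σ[h>2](σ[h<=4](S)) → 1

== RESULT ==
x | h
q | 4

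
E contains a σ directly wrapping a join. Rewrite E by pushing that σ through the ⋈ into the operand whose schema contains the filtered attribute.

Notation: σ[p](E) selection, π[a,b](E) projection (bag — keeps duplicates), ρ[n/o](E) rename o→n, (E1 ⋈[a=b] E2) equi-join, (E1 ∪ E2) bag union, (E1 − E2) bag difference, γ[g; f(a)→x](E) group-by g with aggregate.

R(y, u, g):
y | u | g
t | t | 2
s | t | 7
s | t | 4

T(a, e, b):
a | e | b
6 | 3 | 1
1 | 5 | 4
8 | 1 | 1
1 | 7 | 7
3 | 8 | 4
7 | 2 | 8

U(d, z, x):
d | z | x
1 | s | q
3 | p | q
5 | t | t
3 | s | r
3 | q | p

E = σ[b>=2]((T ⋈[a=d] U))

σ filters on b, owned by the left side.
E' = (σ[b>=2](T) ⋈[a=d] U)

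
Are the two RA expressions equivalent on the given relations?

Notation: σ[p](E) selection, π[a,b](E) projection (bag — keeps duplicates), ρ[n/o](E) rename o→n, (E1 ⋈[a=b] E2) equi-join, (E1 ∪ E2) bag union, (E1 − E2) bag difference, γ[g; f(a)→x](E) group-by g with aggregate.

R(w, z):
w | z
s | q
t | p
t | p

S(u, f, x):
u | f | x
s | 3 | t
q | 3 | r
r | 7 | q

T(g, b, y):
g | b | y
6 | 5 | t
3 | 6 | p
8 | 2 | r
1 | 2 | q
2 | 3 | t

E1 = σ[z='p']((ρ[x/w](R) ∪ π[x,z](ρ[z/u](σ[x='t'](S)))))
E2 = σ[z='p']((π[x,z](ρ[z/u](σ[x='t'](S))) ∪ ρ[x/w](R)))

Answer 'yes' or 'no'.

E1 stepwise |·|:
  R → 3
  ρ[x/w](R) → 3
  S → 3
  σ[x='t'](S) → 1
  ρ[z/u](σ[x='t'](S)) → 1
  π[x,z](ρ[z/u](σ[x='t'](S))) → 1
  (ρ[x/w](R) ∪ π[x,z](ρ[z/u](σ[x='t'](S)))) → 4
  σ[z='p']((ρ[x/w](R) ∪ π[x,z](ρ[z/u](σ[x='t'](S))))) → 2
E2 stepwise |·|:
  S → 3
  σ[x='t'](S) → 1
  ρ[z/u](σ[x='t'](S)) → 1
  π[x,z](ρ[z/u](σ[x='t'](S))) → 1
  R → 3
  ρ[x/w](R) → 3
  (π[x,z](ρ[z/u](σ[x='t'](S))) ∪ ρ[x/w](R)) → 4
  σ[z='p']((π[x,z](ρ[z/u](σ[x='t'](S))) ∪ ρ[x/w](R))) → 2

E1 and E2 produce the same multiset:
x | z
t | p
t | p

yes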